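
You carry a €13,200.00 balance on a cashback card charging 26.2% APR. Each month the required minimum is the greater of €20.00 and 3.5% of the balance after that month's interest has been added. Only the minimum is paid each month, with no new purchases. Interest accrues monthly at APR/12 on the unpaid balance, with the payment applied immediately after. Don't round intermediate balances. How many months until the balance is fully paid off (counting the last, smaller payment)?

270 months

Monthly rate r = 26.2%/12 = 2.18333% = 0.0218333.
While 3.5% of the post-interest balance exceeds €20.00, each month B ← (B·(1+r))·(1 − 0.035), i.e. B shrinks by the factor (1+r)·0.965 = 0.98607.
This holds for months 1–226. Entering month 227 the balance is €554.17; 3.5% of the post-interest balance is now below €20.00, so the flat €20.00 minimum applies from here.
From month 227 a fixed €20.00 at rate r clears €554.17 in 44 more payments. Total: 226 + 44 = 270 months.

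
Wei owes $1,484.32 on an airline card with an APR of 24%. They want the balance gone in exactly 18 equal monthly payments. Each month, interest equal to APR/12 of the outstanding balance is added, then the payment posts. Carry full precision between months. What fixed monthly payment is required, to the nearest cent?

Monthly rate r = 24%/12 = 2% = 0.02.
Level-payment amortization: P = B₀·r / (1 − (1+r)^(−n)) = 1484.32·0.02 / (1 − 1.02^(−18)).
Denominator 1 − (1+r)^(−18) = 0.299840625.
P = 29.6864 / 0.299840625 ≈ 99.01.

$99.01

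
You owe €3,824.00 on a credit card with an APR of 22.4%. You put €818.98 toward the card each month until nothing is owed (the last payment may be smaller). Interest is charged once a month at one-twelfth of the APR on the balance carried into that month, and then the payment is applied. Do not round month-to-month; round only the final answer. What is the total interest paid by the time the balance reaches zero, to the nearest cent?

Monthly rate r = 22.4%/12 = 1.86667% = 0.0186667.
Payoff takes n = ⌈−ln(1 − rB₀/P)/ln(1+r)⌉ = ⌈4.931⌉ = 5 payments; the last is €762.81.
Total paid = 4·€818.98 + €762.81 = €4,038.73.
Total interest = total paid − principal = €4,038.73 − €3,824.00 = €214.73.

€214.73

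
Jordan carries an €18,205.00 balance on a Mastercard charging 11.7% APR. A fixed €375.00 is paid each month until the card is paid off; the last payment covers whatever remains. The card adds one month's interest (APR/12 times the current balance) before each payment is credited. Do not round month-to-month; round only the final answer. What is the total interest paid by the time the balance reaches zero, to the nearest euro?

Monthly rate r = 11.7%/12 = 0.975% = 0.00975.
Payoff takes n = ⌈−ln(1 − rB₀/P)/ln(1+r)⌉ = ⌈66.082⌉ = 67 payments; the last is €30.98.
Total paid = 66·€375.00 + €30.98 = €24,780.98.
Total interest = total paid − principal = €24,780.98 − €18,205.00 = €6,575.98.

€6,576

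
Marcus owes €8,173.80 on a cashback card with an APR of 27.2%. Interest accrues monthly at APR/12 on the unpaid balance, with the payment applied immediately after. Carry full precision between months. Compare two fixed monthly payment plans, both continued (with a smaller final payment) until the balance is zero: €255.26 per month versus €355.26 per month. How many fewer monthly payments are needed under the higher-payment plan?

25 fewer payments

Monthly rate r = 27.2%/12 = 2.26667% = 0.0226667.
At €255.26/mo: n = ⌈−ln(1 − rB₀/P)/ln(1+r)⌉ = 58 payments (last €187.28); total interest = total paid − €8,173.80 = €6,563.30.
At €355.26/mo: 33 payments (last €315.68); total interest €3,510.20.
Payments saved = 58 − 33 = 25.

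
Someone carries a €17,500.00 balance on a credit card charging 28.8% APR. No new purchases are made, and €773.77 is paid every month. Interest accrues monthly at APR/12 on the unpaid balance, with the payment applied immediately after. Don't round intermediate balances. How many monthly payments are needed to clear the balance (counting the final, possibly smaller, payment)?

33 months

Monthly rate r = 28.8%/12 = 2.4% = 0.024.
Recurrence: B ← B·(1+r) − €773.77.
Month 1: interest €420.00; balance after payment €17,146.23.
Month 2: interest €411.51; balance after payment €16,783.97.
Closed form: n = −ln(1 − rB₀/P)/ln(1+r) = −ln(0.4572)/ln(1.024) ≈ 32.999, so the balance reaches zero during payment 33.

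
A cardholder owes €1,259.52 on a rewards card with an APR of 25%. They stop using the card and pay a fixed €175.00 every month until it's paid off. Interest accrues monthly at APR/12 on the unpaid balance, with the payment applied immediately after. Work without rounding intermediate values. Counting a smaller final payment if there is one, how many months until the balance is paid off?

Monthly rate r = 25%/12 = 2.08333% = 0.0208333.
Recurrence: B ← B·(1+r) − €175.00.
Month 1: interest €26.24; balance after payment €1,110.76.
Month 2: interest €23.14; balance after payment €958.90.
Closed form: n = −ln(1 − rB₀/P)/ln(1+r) = −ln(0.85006)/ln(1.02083) ≈ 7.879, so the balance reaches zero during payment 8.

8 months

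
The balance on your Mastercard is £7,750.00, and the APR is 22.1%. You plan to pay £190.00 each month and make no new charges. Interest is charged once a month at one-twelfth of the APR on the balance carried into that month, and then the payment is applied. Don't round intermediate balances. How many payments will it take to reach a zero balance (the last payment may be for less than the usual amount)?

Monthly rate r = 22.1%/12 = 1.84167% = 0.0184167.
Recurrence: B ← B·(1+r) − £190.00.
Month 1: interest £142.73; balance after payment £7,702.73.
Month 2: interest £141.86; balance after payment £7,654.59.
Closed form: n = −ln(1 − rB₀/P)/ln(1+r) = −ln(0.24879)/ln(1.01842) ≈ 76.230, so the balance reaches zero during payment 77.

77 months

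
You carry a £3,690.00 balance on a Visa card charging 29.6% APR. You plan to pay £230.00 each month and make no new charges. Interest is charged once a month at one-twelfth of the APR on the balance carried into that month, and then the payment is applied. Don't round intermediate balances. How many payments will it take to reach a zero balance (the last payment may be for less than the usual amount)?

21 months

Monthly rate r = 29.6%/12 = 2.46667% = 0.0246667.
Recurrence: B ← B·(1+r) − £230.00.
Month 1: interest £91.02; balance after payment £3,551.02.
Month 2: interest £87.59; balance after payment £3,408.61.
Closed form: n = −ln(1 − rB₀/P)/ln(1+r) = −ln(0.60426)/ln(1.02467) ≈ 20.673, so the balance reaches zero during payment 21.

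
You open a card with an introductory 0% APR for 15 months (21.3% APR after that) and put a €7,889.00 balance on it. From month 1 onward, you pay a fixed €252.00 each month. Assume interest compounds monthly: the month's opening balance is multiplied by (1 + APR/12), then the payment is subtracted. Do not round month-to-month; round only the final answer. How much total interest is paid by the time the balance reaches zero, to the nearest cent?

€785.34

Promo months 1–15 at r₀ = 0%/12 = 0; months 16+ at r₁ = 21.3%/12 = 0.01775.
After month 15 (no interest yet): B = €7,889.00 − 15·€252.00 = €4,109.00.
Then at r₁ with €252.00/mo: n₂ = −ln(1 − r₁·B/P)/ln(1+r₁) ≈ 19.42 → 20 more payments.
Total paid = 34·€252.00 + €106.34 = €8,674.34; interest = €8,674.34 − €7,889.00 = €785.34.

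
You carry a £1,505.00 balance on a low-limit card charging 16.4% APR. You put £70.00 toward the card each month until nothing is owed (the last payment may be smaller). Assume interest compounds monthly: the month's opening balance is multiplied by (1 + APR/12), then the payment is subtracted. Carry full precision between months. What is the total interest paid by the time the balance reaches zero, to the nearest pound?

Monthly rate r = 16.4%/12 = 1.36667% = 0.0136667.
Payoff takes n = ⌈−ln(1 − rB₀/P)/ln(1+r)⌉ = ⌈25.630⌉ = 26 payments; the last is £44.21.
Total paid = 25·£70.00 + £44.21 = £1,794.21.
Total interest = total paid − principal = £1,794.21 − £1,505.00 = £289.21.

£289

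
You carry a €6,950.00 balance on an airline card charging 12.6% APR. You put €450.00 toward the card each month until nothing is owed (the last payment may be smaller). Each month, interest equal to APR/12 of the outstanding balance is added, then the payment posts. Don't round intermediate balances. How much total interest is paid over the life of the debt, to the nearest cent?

Monthly rate r = 12.6%/12 = 1.05% = 0.0105.
Payoff takes n = ⌈−ln(1 − rB₀/P)/ln(1+r)⌉ = ⌈16.939⌉ = 17 payments; the last is €422.85.
Total paid = 16·€450.00 + €422.85 = €7,622.85.
Total interest = total paid − principal = €7,622.85 − €6,950.00 = €672.85.

€672.85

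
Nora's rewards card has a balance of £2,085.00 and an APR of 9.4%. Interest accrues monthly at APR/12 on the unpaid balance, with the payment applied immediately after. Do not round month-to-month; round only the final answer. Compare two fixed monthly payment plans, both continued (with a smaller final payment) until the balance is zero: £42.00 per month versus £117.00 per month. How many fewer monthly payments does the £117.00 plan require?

44 fewer payments

Monthly rate r = 9.4%/12 = 0.783333% = 0.00783333.
At £42.00/mo: n = ⌈−ln(1 − rB₀/P)/ln(1+r)⌉ = 64 payments (last £4.68); total interest = total paid − £2,085.00 = £565.68.
At £117.00/mo: 20 payments (last £31.54); total interest £169.54.
Payments saved = 64 − 20 = 44.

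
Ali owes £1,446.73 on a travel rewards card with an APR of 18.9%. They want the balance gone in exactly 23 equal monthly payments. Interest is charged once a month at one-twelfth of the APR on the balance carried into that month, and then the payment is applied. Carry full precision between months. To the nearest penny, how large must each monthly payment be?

Monthly rate r = 18.9%/12 = 1.575% = 0.01575.
Level-payment amortization: P = B₀·r / (1 − (1+r)^(−n)) = 1446.73·0.01575 / (1 − 1.01575^(−23)).
Denominator 1 − (1+r)^(−23) = 0.301923711.
P = 22.786 / 0.301923711 ≈ 75.47.

£75.47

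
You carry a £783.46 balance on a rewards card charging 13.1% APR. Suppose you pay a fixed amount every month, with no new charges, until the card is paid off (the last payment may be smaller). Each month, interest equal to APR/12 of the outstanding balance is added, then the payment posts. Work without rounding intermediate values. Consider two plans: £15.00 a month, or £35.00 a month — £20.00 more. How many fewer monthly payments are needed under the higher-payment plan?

Monthly rate r = 13.1%/12 = 1.09167% = 0.0109167.
At £15.00/mo: n = ⌈−ln(1 − rB₀/P)/ln(1+r)⌉ = 78 payments (last £11.58); total interest = total paid − £783.46 = £383.12.
At £35.00/mo: 26 payments (last £28.26); total interest £119.80.
Payments saved = 78 − 26 = 52.

52 fewer payments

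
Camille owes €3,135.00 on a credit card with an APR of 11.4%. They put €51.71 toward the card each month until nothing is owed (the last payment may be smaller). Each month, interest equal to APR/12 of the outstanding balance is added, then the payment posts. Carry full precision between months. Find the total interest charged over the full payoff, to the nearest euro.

Monthly rate r = 11.4%/12 = 0.95% = 0.0095.
Payoff takes n = ⌈−ln(1 − rB₀/P)/ln(1+r)⌉ = ⌈90.735⌉ = 91 payments; the last is €38.03.
Total paid = 90·€51.71 + €38.03 = €4,691.93.
Total interest = total paid − principal = €4,691.93 − €3,135.00 = €1,556.93.

€1,557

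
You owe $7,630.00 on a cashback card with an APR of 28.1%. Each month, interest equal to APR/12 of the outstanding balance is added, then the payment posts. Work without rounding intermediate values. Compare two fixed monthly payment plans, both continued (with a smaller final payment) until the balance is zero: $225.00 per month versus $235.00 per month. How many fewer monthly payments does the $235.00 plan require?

Monthly rate r = 28.1%/12 = 2.34167% = 0.0234167.
At $225.00/mo: n = ⌈−ln(1 − rB₀/P)/ln(1+r)⌉ = 69 payments (last $61.92); total interest = total paid − $7,630.00 = $7,731.92.
At $235.00/mo: 62 payments (last $167.01); total interest $6,872.01.
Payments saved = 69 − 62 = 7.

7 fewer payments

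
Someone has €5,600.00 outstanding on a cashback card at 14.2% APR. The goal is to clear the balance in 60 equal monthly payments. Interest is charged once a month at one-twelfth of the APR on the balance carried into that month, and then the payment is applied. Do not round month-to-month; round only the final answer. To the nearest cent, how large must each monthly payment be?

€130.88

Monthly rate r = 14.2%/12 = 1.18333% = 0.0118333.
Level-payment amortization: P = B₀·r / (1 − (1+r)^(−n)) = 5600.00·0.0118333 / (1 − 1.01183^(−60)).
Denominator 1 − (1+r)^(−60) = 0.506302361.
P = 66.2667 / 0.506302361 ≈ 130.88.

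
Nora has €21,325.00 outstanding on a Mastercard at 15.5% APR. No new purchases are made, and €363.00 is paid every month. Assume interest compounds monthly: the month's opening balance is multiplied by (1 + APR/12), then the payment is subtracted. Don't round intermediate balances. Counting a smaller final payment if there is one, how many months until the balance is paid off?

111 months

Monthly rate r = 15.5%/12 = 1.29167% = 0.0129167.
Recurrence: B ← B·(1+r) − €363.00.
Month 1: interest €275.45; balance after payment €21,237.45.
Month 2: interest €274.32; balance after payment €21,148.76.
Closed form: n = −ln(1 − rB₀/P)/ln(1+r) = −ln(0.24119)/ln(1.01292) ≈ 110.813, so the balance reaches zero during payment 111.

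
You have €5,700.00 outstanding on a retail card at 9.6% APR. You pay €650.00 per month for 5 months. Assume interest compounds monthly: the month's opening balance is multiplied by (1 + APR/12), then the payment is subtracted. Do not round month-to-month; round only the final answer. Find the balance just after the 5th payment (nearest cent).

€2,629.26

Monthly rate r = 9.6%/12 = 0.8% = 0.008.
Each month: B ← B·(1+r) − €650.00.
Month 1: interest €45.60; balance after payment €5,095.60.
Month 2: interest €40.76; balance after payment €4,486.36.
Month 3: interest €35.89; balance after payment €3,872.26.
Month 4: interest €30.98; balance after payment €3,253.23.
Month 5: interest €26.03; balance after payment €2,629.26.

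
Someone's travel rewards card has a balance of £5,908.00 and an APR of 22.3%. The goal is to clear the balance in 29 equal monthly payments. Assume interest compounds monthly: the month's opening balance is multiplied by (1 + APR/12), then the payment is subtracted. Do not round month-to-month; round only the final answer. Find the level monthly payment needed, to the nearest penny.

Monthly rate r = 22.3%/12 = 1.85833% = 0.0185833.
Level-payment amortization: P = B₀·r / (1 − (1+r)^(−n)) = 5908.00·0.0185833 / (1 − 1.01858^(−29)).
Denominator 1 − (1+r)^(−29) = 0.413727404.
P = 109.79 / 0.413727404 ≈ 265.37.

£265.37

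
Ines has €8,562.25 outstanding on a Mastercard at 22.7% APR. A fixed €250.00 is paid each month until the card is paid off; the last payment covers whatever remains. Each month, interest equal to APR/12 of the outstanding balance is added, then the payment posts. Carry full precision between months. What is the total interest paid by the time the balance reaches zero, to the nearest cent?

€5,362.68

Monthly rate r = 22.7%/12 = 1.89167% = 0.0189167.
Payoff takes n = ⌈−ln(1 − rB₀/P)/ln(1+r)⌉ = ⌈55.698⌉ = 56 payments; the last is €174.93.
Total paid = 55·€250.00 + €174.93 = €13,924.93.
Total interest = total paid − principal = €13,924.93 − €8,562.25 = €5,362.68.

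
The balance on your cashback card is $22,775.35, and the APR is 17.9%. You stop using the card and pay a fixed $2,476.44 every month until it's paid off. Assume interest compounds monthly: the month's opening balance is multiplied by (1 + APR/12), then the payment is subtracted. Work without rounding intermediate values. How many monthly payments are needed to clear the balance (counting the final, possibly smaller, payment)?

10 months

Monthly rate r = 17.9%/12 = 1.49167% = 0.0149167.
Recurrence: B ← B·(1+r) − $2,476.44.
Month 1: interest $339.73; balance after payment $20,638.64.
Month 2: interest $307.86; balance after payment $18,470.06.
Closed form: n = −ln(1 − rB₀/P)/ln(1+r) = −ln(0.86281)/ln(1.01492) ≈ 9.966, so the balance reaches zero during payment 10.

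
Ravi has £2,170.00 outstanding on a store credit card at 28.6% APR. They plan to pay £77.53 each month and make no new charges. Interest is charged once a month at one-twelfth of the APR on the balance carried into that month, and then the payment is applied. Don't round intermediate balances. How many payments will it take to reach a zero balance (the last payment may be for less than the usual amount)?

47 months

Monthly rate r = 28.6%/12 = 2.38333% = 0.0238333.
Recurrence: B ← B·(1+r) − £77.53.
Month 1: interest £51.72; balance after payment £2,144.19.
Month 2: interest £51.10; balance after payment £2,117.76.
Closed form: n = −ln(1 − rB₀/P)/ln(1+r) = −ln(0.33292)/ln(1.02383) ≈ 46.695, so the balance reaches zero during payment 47.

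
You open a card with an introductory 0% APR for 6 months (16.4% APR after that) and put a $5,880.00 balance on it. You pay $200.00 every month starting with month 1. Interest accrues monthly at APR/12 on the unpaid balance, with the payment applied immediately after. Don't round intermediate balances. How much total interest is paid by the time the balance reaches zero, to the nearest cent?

$998.31

Promo months 1–6 at r₀ = 0%/12 = 0; months 7+ at r₁ = 16.4%/12 = 0.0136667.
After month 6 (no interest yet): B = $5,880.00 − 6·$200.00 = $4,680.00.
Then at r₁ with $200.00/mo: n₂ = −ln(1 − r₁·B/P)/ln(1+r₁) ≈ 28.39 → 29 more payments.
Total paid = 34·$200.00 + $78.31 = $6,878.31; interest = $6,878.31 − $5,880.00 = $998.31.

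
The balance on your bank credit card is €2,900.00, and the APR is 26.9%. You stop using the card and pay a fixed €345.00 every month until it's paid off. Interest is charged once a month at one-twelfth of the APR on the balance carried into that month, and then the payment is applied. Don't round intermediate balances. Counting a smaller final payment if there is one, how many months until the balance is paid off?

Monthly rate r = 26.9%/12 = 2.24167% = 0.0224167.
Recurrence: B ← B·(1+r) − €345.00.
Month 1: interest €65.01; balance after payment €2,620.01.
Month 2: interest €58.73; balance after payment €2,333.74.
Closed form: n = −ln(1 − rB₀/P)/ln(1+r) = −ln(0.81157)/ln(1.02242) ≈ 9.418, so the balance reaches zero during payment 10.

10 payments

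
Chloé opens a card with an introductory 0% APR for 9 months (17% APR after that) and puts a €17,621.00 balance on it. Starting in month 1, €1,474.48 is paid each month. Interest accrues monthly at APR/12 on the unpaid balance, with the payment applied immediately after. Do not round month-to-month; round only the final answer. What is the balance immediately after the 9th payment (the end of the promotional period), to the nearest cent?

Promo months 1–9 at r₀ = 0%/12 = 0; months 10+ at r₁ = 17%/12 = 0.0141667.
After month 9 (no interest yet): B = €17,621.00 − 9·€1,474.48 = €4,350.68.

€4,350.68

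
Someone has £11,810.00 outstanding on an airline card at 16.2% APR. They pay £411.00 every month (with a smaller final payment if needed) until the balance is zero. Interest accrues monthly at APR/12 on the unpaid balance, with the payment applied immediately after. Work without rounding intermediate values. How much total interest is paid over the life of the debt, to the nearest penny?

Monthly rate r = 16.2%/12 = 1.35% = 0.0135.
Payoff takes n = ⌈−ln(1 − rB₀/P)/ln(1+r)⌉ = ⌈36.607⌉ = 37 payments; the last is £250.24.
Total paid = 36·£411.00 + £250.24 = £15,046.24.
Total interest = total paid − principal = £15,046.24 − £11,810.00 = £3,236.24.

£3,236.24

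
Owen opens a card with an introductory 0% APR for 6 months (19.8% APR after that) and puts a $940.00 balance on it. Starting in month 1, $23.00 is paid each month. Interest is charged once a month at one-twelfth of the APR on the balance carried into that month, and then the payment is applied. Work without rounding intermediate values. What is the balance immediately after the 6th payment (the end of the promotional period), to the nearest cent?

$802.00

Promo months 1–6 at r₀ = 0%/12 = 0; months 7+ at r₁ = 19.8%/12 = 0.0165.
After month 6 (no interest yet): B = $940.00 − 6·$23.00 = $802.00.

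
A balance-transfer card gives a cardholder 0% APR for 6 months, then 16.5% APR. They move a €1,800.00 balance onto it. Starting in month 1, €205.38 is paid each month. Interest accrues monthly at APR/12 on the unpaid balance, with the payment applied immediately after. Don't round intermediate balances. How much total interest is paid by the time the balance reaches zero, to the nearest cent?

Promo months 1–6 at r₀ = 0%/12 = 0; months 7+ at r₁ = 16.5%/12 = 0.01375.
After month 6 (no interest yet): B = €1,800.00 − 6·€205.38 = €567.72.
Then at r₁ with €205.38/mo: n₂ = −ln(1 − r₁·B/P)/ln(1+r₁) ≈ 2.84 → 3 more payments.
Total paid = 8·€205.38 + €172.19 = €1,815.23; interest = €1,815.23 − €1,800.00 = €15.23.

€15.23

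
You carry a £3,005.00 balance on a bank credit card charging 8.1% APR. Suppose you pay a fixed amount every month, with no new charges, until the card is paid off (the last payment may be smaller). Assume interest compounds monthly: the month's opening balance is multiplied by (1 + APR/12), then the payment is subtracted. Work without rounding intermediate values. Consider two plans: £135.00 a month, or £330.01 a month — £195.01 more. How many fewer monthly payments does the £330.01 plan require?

15 fewer payments

Monthly rate r = 8.1%/12 = 0.675% = 0.00675.
At £135.00/mo: n = ⌈−ln(1 − rB₀/P)/ln(1+r)⌉ = 25 payments (last £27.31); total interest = total paid − £3,005.00 = £262.31.
At £330.01/mo: 10 payments (last £141.95); total interest £107.04.
Payments saved = 25 − 10 = 15.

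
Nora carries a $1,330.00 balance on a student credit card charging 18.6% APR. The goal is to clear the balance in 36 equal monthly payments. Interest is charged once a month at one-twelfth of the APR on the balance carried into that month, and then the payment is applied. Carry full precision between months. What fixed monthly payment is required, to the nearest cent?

Monthly rate r = 18.6%/12 = 1.55% = 0.0155.
Level-payment amortization: P = B₀·r / (1 − (1+r)^(−n)) = 1330.00·0.0155 / (1 − 1.0155^(−36)).
Denominator 1 − (1+r)^(−36) = 0.425192268.
P = 20.615 / 0.425192268 ≈ 48.48.

$48.48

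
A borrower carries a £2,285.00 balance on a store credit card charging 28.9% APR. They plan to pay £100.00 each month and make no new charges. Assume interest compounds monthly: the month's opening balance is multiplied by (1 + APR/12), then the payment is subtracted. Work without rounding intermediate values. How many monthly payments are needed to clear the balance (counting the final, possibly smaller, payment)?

Monthly rate r = 28.9%/12 = 2.40833% = 0.0240833.
Recurrence: B ← B·(1+r) − £100.00.
Month 1: interest £55.03; balance after payment £2,240.03.
Month 2: interest £53.95; balance after payment £2,193.98.
Closed form: n = −ln(1 − rB₀/P)/ln(1+r) = −ln(0.4497)/ln(1.02408) ≈ 33.582, so the balance reaches zero during payment 34.

34 payments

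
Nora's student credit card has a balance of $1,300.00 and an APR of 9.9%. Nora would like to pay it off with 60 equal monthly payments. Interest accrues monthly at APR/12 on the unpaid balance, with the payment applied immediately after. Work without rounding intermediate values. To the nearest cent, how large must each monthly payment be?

$27.56

Monthly rate r = 9.9%/12 = 0.825% = 0.00825.
Level-payment amortization: P = B₀·r / (1 − (1+r)^(−n)) = 1300.00·0.00825 / (1 − 1.00825^(−60)).
Denominator 1 − (1+r)^(−60) = 0.389189971.
P = 10.725 / 0.389189971 ≈ 27.56.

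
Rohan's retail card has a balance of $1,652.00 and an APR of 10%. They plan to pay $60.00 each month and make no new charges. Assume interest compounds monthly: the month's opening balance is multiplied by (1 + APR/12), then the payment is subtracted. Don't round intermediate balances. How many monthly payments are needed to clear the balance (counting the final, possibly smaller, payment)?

32 payments

Monthly rate r = 10%/12 = 0.833333% = 0.00833333.
Recurrence: B ← B·(1+r) − $60.00.
Month 1: interest $13.77; balance after payment $1,605.77.
Month 2: interest $13.38; balance after payment $1,559.15.
Closed form: n = −ln(1 − rB₀/P)/ln(1+r) = −ln(0.77056)/ln(1.00833) ≈ 31.407, so the balance reaches zero during payment 32.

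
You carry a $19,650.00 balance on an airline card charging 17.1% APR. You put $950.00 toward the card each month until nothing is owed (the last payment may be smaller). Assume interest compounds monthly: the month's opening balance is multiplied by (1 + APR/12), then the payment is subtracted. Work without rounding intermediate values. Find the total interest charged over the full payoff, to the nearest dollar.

Monthly rate r = 17.1%/12 = 1.425% = 0.01425.
Payoff takes n = ⌈−ln(1 − rB₀/P)/ln(1+r)⌉ = ⌈24.680⌉ = 25 payments; the last is $647.14.
Total paid = 24·$950.00 + $647.14 = $23,447.14.
Total interest = total paid − principal = $23,447.14 − $19,650.00 = $3,797.14.

$3,797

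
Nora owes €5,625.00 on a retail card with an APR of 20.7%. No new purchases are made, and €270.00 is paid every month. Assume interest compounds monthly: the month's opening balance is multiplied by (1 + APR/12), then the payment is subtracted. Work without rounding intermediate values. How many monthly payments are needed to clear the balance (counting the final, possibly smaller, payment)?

Monthly rate r = 20.7%/12 = 1.725% = 0.01725.
Recurrence: B ← B·(1+r) − €270.00.
Month 1: interest €97.03; balance after payment €5,452.03.
Month 2: interest €94.05; balance after payment €5,276.08.
Closed form: n = −ln(1 − rB₀/P)/ln(1+r) = −ln(0.64062)/ln(1.01725) ≈ 26.037, so the balance reaches zero during payment 27.

27 payments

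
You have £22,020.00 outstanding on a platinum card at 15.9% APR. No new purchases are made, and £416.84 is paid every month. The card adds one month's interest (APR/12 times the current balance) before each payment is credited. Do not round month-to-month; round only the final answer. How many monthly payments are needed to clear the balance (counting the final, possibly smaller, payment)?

92 payments

Monthly rate r = 15.9%/12 = 1.325% = 0.01325.
Recurrence: B ← B·(1+r) − £416.84.
Month 1: interest £291.76; balance after payment £21,894.92.
Month 2: interest £290.11; balance after payment £21,768.19.
Closed form: n = −ln(1 − rB₀/P)/ln(1+r) = −ln(0.30006)/ln(1.01325) ≈ 91.453, so the balance reaches zero during payment 92.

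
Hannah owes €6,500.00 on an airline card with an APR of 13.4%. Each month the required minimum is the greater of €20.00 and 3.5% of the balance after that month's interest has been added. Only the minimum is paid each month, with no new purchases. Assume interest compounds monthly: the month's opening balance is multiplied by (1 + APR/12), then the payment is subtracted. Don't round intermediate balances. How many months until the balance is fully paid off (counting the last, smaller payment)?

134 months

Monthly rate r = 13.4%/12 = 1.11667% = 0.0111667.
While 3.5% of the post-interest balance exceeds €20.00, each month B ← (B·(1+r))·(1 − 0.035), i.e. B shrinks by the factor (1+r)·0.965 = 0.97578.
This holds for months 1–100. Entering month 101 the balance is €559.65; 3.5% of the post-interest balance is now below €20.00, so the flat €20.00 minimum applies from here.
From month 101 a fixed €20.00 at rate r clears €559.65 in 34 more payments. Total: 100 + 34 = 134 months.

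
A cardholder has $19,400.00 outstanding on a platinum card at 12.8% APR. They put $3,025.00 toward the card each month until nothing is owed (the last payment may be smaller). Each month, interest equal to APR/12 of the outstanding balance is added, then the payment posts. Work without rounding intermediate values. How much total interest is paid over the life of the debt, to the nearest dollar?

Monthly rate r = 12.8%/12 = 1.06667% = 0.0106667.
Payoff takes n = ⌈−ln(1 − rB₀/P)/ln(1+r)⌉ = ⌈6.678⌉ = 7 payments; the last is $2,055.94.
Total paid = 6·$3,025.00 + $2,055.94 = $20,205.94.
Total interest = total paid − principal = $20,205.94 − $19,400.00 = $805.94.

$806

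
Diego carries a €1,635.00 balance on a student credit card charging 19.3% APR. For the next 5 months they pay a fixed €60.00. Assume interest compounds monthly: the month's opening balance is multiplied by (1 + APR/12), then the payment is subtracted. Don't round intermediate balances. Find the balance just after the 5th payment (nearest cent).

Monthly rate r = 19.3%/12 = 1.60833% = 0.0160833.
Each month: B ← B·(1+r) − €60.00.
Month 1: interest €26.30; balance after payment €1,601.30.
Month 2: interest €25.75; balance after payment €1,567.05.
Month 3: interest €25.20; balance after payment €1,532.25.
Month 4: interest €24.64; balance after payment €1,496.90.
Month 5: interest €24.08; balance after payment €1,460.97.

€1,460.97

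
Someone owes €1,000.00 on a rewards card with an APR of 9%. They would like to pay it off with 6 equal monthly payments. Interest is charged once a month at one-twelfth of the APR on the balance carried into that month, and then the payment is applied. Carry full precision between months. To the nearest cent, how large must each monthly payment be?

€171.07

Monthly rate r = 9%/12 = 0.75% = 0.0075.
Level-payment amortization: P = B₀·r / (1 − (1+r)^(−n)) = 1000.00·0.0075 / (1 − 1.0075^(−6)).
Denominator 1 − (1+r)^(−6) = 0.0438419822.
P = 7.5 / 0.0438419822 ≈ 171.07.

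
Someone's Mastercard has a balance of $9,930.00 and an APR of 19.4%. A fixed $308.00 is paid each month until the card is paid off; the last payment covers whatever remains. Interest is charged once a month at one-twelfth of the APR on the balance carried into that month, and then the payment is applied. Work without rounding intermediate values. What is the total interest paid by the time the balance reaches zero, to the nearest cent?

$4,214.93

Monthly rate r = 19.4%/12 = 1.61667% = 0.0161667.
Payoff takes n = ⌈−ln(1 − rB₀/P)/ln(1+r)⌉ = ⌈45.925⌉ = 46 payments; the last is $284.93.
Total paid = 45·$308.00 + $284.93 = $14,144.93.
Total interest = total paid − principal = $14,144.93 − $9,930.00 = $4,214.93.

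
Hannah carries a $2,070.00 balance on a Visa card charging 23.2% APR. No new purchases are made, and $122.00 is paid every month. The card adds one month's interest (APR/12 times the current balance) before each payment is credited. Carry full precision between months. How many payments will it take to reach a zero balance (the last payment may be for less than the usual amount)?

Monthly rate r = 23.2%/12 = 1.93333% = 0.0193333.
Recurrence: B ← B·(1+r) − $122.00.
Month 1: interest $40.02; balance after payment $1,988.02.
Month 2: interest $38.44; balance after payment $1,904.46.
Closed form: n = −ln(1 − rB₀/P)/ln(1+r) = −ln(0.67197)/ln(1.01933) ≈ 20.761, so the balance reaches zero during payment 21.

21 months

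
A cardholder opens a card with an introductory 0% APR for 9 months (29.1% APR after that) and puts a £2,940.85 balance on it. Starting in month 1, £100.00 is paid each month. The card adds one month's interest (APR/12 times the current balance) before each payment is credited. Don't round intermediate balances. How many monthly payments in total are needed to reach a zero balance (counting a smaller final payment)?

Promo months 1–9 at r₀ = 0%/12 = 0; months 10+ at r₁ = 29.1%/12 = 0.02425.
After month 9 (no interest yet): B = £2,940.85 − 9·£100.00 = £2,040.85.
Then at r₁ with £100.00/mo: n₂ = −ln(1 − r₁·B/P)/ln(1+r₁) ≈ 28.51 → 29 more payments.

38 months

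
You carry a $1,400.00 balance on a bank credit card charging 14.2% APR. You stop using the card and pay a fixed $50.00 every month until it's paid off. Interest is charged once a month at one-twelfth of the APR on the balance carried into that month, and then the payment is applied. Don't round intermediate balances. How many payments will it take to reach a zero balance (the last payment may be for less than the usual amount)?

Monthly rate r = 14.2%/12 = 1.18333% = 0.0118333.
Recurrence: B ← B·(1+r) − $50.00.
Month 1: interest $16.57; balance after payment $1,366.57.
Month 2: interest $16.17; balance after payment $1,332.74.
Closed form: n = −ln(1 − rB₀/P)/ln(1+r) = −ln(0.66867)/ln(1.01183) ≈ 34.212, so the balance reaches zero during payment 35.

35 payments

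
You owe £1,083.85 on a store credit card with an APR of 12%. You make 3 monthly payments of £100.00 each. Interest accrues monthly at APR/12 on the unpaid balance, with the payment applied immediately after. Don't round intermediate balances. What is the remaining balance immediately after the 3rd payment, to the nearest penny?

£813.68

Monthly rate r = 12%/12 = 1% = 0.01.
Each month: B ← B·(1+r) − £100.00.
Month 1: interest £10.84; balance after payment £994.69.
Month 2: interest £9.95; balance after payment £904.64.
Month 3: interest £9.05; balance after payment £813.68.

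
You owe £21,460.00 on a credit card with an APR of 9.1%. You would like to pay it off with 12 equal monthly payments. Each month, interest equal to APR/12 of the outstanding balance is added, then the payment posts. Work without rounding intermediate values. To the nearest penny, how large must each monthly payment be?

Monthly rate r = 9.1%/12 = 0.758333% = 0.00758333.
Level-payment amortization: P = B₀·r / (1 − (1+r)^(−n)) = 21460.00·0.00758333 / (1 − 1.00758^(−12)).
Denominator 1 − (1+r)^(−12) = 0.0866687898.
P = 162.738 / 0.0866687898 ≈ 1877.70.

£1,877.70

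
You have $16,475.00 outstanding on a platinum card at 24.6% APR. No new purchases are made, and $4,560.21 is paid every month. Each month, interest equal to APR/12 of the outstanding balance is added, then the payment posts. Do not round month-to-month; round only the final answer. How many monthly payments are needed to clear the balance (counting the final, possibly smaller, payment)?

Monthly rate r = 24.6%/12 = 2.05% = 0.0205.
Recurrence: B ← B·(1+r) − $4,560.21.
Month 1: interest $337.74; balance after payment $12,252.53.
Month 2: interest $251.18; balance after payment $7,943.49.
Month 3: interest $162.84; balance after payment $3,546.13.
Month 4: interest $72.70; balance after payment $0.00.

4 months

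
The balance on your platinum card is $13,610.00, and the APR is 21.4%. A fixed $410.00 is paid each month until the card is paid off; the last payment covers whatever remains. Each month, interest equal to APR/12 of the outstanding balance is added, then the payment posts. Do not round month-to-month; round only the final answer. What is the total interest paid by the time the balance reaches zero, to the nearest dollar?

Monthly rate r = 21.4%/12 = 1.78333% = 0.0178333.
Payoff takes n = ⌈−ln(1 − rB₀/P)/ln(1+r)⌉ = ⌈50.714⌉ = 51 payments; the last is $293.67.
Total paid = 50·$410.00 + $293.67 = $20,793.67.
Total interest = total paid − principal = $20,793.67 − $13,610.00 = $7,183.67.

$7,184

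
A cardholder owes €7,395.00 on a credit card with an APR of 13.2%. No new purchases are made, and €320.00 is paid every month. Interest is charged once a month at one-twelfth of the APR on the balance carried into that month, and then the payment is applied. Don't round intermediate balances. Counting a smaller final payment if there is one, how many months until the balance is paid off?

27 months

Monthly rate r = 13.2%/12 = 1.1% = 0.011.
Recurrence: B ← B·(1+r) − €320.00.
Month 1: interest €81.34; balance after payment €7,156.35.
Month 2: interest €78.72; balance after payment €6,915.06.
Closed form: n = −ln(1 − rB₀/P)/ln(1+r) = −ln(0.7458)/ln(1.011) ≈ 26.810, so the balance reaches zero during payment 27.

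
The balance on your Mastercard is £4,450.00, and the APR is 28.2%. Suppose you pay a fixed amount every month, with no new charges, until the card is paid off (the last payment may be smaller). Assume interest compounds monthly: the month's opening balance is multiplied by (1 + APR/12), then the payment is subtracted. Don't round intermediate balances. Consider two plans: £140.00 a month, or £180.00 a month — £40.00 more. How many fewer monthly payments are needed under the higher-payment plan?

22 fewer payments

Monthly rate r = 28.2%/12 = 2.35% = 0.0235.
At £140.00/mo: n = ⌈−ln(1 − rB₀/P)/ln(1+r)⌉ = 60 payments (last £22.91); total interest = total paid − £4,450.00 = £3,832.91.
At £180.00/mo: 38 payments (last £80.93); total interest £2,290.93.
Payments saved = 60 − 38 = 22.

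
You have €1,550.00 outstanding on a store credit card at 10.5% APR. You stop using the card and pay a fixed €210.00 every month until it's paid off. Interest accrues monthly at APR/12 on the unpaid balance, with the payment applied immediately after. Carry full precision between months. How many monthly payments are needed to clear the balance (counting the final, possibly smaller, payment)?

Monthly rate r = 10.5%/12 = 0.875% = 0.00875.
Recurrence: B ← B·(1+r) − €210.00.
Month 1: interest €13.56; balance after payment €1,353.56.
Month 2: interest €11.84; balance after payment €1,155.41.
Closed form: n = −ln(1 − rB₀/P)/ln(1+r) = −ln(0.93542)/ln(1.00875) ≈ 7.663, so the balance reaches zero during payment 8.

8 payments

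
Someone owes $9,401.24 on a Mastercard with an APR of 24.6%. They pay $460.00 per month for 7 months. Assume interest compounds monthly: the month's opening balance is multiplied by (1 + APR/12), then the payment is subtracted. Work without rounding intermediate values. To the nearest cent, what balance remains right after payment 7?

$7,411.24

Monthly rate r = 24.6%/12 = 2.05% = 0.0205.
Each month: B ← B·(1+r) − $460.00.
Month 1: interest $192.73; balance after payment $9,133.97.
Month 2: interest $187.25; balance after payment $8,861.21.
Month 3: interest $181.65; balance after payment $8,582.87.
Month 4: interest $175.95; balance after payment $8,298.82.
Month 5: interest $170.13; balance after payment $8,008.94.
Month 6: interest $164.18; balance after payment $7,713.12.
Month 7: interest $158.12; balance after payment $7,411.24.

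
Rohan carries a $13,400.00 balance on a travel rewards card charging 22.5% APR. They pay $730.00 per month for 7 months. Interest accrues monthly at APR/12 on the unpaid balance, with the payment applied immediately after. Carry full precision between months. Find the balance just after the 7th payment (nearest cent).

Monthly rate r = 22.5%/12 = 1.875% = 0.01875.
Each month: B ← B·(1+r) − $730.00.
Month 1: interest $251.25; balance after payment $12,921.25.
Month 2: interest $242.27; balance after payment $12,433.52.
Month 3: interest $233.13; balance after payment $11,936.65.
Month 4: interest $223.81; balance after payment $11,430.46.
Month 5: interest $214.32; balance after payment $10,914.79.
Month 6: interest $204.65; balance after payment $10,389.44.
Month 7: interest $194.80; balance after payment $9,854.24.

$9,854.24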